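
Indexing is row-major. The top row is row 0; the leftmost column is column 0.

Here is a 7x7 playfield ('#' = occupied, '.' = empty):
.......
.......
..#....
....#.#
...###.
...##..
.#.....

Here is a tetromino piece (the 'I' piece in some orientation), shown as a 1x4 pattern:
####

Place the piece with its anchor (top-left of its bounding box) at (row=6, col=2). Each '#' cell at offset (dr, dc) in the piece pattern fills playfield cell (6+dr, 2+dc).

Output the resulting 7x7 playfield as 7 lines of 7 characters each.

Answer: .......
.......
..#....
....#.#
...###.
...##..
.#####.

Derivation:
Fill (6+0,2+0) = (6,2)
Fill (6+0,2+1) = (6,3)
Fill (6+0,2+2) = (6,4)
Fill (6+0,2+3) = (6,5)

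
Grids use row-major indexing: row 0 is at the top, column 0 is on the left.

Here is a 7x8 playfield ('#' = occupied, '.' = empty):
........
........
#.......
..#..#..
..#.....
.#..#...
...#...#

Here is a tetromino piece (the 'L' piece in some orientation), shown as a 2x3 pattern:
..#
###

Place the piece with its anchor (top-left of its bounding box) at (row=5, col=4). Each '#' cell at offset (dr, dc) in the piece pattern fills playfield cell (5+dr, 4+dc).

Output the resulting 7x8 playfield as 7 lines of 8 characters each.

Fill (5+0,4+2) = (5,6)
Fill (5+1,4+0) = (6,4)
Fill (5+1,4+1) = (6,5)
Fill (5+1,4+2) = (6,6)

Answer: ........
........
#.......
..#..#..
..#.....
.#..#.#.
...#####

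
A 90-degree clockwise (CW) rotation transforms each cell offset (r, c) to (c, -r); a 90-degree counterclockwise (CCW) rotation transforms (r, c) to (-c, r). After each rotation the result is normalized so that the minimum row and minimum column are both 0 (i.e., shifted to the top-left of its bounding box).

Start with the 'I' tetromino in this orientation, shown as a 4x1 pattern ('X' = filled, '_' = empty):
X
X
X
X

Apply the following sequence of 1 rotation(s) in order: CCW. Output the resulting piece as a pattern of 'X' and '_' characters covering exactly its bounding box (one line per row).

Start:
X
X
X
X
After rotation 1 (CCW):
XXXX

Answer: XXXX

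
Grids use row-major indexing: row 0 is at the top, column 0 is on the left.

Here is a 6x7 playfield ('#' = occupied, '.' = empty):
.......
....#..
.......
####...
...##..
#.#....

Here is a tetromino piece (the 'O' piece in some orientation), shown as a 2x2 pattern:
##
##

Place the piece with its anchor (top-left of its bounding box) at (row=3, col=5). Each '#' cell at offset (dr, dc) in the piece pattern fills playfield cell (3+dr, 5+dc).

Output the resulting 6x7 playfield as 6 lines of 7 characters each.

Answer: .......
....#..
.......
####.##
...####
#.#....

Derivation:
Fill (3+0,5+0) = (3,5)
Fill (3+0,5+1) = (3,6)
Fill (3+1,5+0) = (4,5)
Fill (3+1,5+1) = (4,6)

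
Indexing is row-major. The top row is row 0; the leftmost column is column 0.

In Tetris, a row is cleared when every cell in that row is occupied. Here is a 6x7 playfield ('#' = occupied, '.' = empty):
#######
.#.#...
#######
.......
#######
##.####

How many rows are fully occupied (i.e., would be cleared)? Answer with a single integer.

Check each row:
  row 0: 0 empty cells -> FULL (clear)
  row 1: 5 empty cells -> not full
  row 2: 0 empty cells -> FULL (clear)
  row 3: 7 empty cells -> not full
  row 4: 0 empty cells -> FULL (clear)
  row 5: 1 empty cell -> not full
Total rows cleared: 3

Answer: 3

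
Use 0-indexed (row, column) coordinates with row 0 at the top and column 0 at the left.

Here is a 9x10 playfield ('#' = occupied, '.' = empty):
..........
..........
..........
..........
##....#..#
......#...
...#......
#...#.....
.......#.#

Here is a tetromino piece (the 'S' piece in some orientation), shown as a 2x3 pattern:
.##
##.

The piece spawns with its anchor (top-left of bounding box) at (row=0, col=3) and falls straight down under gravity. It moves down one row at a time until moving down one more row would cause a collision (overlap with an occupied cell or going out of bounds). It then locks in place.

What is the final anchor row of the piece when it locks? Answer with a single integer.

Spawn at (row=0, col=3). Try each row:
  row 0: fits
  row 1: fits
  row 2: fits
  row 3: fits
  row 4: fits
  row 5: blocked -> lock at row 4

Answer: 4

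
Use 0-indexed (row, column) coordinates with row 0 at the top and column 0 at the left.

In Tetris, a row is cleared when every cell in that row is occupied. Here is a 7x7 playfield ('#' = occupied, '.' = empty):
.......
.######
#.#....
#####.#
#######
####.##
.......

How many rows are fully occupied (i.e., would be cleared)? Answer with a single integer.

Check each row:
  row 0: 7 empty cells -> not full
  row 1: 1 empty cell -> not full
  row 2: 5 empty cells -> not full
  row 3: 1 empty cell -> not full
  row 4: 0 empty cells -> FULL (clear)
  row 5: 1 empty cell -> not full
  row 6: 7 empty cells -> not full
Total rows cleared: 1

Answer: 1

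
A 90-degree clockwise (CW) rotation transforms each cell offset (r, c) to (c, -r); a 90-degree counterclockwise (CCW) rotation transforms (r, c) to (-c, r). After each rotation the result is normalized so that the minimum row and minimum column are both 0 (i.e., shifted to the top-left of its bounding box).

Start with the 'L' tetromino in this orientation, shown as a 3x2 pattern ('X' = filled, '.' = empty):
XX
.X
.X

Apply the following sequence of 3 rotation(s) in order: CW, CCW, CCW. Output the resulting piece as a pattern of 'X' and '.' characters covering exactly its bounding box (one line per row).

Start:
XX
.X
.X
After rotation 1 (CW):
..X
XXX
After rotation 2 (CCW):
XX
.X
.X
After rotation 3 (CCW):
XXX
X..

Answer: XXX
X..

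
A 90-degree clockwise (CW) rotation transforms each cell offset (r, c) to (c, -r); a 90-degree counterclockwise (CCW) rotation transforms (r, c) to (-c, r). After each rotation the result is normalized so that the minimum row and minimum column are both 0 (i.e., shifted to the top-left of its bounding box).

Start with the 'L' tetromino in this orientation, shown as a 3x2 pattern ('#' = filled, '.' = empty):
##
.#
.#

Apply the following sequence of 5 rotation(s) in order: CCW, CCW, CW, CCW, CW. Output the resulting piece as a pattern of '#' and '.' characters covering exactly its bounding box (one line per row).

Start:
##
.#
.#
After rotation 1 (CCW):
###
#..
After rotation 2 (CCW):
#.
#.
##
After rotation 3 (CW):
###
#..
After rotation 4 (CCW):
#.
#.
##
After rotation 5 (CW):
###
#..

Answer: ###
#..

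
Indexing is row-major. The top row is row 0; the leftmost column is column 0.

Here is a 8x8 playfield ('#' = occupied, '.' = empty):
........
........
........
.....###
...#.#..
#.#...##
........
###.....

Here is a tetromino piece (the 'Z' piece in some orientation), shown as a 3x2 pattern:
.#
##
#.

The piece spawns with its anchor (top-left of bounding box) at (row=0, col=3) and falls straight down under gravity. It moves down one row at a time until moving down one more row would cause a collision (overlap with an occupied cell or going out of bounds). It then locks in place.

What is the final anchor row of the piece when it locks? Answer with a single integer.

Answer: 1

Derivation:
Spawn at (row=0, col=3). Try each row:
  row 0: fits
  row 1: fits
  row 2: blocked -> lock at row 1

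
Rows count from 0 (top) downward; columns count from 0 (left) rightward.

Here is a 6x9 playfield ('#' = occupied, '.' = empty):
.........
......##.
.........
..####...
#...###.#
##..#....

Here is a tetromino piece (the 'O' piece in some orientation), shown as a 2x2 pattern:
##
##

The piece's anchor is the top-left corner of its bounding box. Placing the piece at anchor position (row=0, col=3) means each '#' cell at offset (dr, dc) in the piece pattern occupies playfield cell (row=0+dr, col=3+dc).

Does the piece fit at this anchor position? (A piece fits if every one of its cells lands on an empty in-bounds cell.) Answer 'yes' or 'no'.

Answer: yes

Derivation:
Check each piece cell at anchor (0, 3):
  offset (0,0) -> (0,3): empty -> OK
  offset (0,1) -> (0,4): empty -> OK
  offset (1,0) -> (1,3): empty -> OK
  offset (1,1) -> (1,4): empty -> OK
All cells valid: yes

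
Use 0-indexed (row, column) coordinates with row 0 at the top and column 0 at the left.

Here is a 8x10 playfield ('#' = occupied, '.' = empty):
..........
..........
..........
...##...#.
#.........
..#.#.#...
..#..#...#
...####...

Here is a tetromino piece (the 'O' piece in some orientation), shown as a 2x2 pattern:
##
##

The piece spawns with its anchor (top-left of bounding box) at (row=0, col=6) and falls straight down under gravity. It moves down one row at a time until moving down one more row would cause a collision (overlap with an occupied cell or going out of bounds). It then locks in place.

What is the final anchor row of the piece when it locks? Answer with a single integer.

Answer: 3

Derivation:
Spawn at (row=0, col=6). Try each row:
  row 0: fits
  row 1: fits
  row 2: fits
  row 3: fits
  row 4: blocked -> lock at row 3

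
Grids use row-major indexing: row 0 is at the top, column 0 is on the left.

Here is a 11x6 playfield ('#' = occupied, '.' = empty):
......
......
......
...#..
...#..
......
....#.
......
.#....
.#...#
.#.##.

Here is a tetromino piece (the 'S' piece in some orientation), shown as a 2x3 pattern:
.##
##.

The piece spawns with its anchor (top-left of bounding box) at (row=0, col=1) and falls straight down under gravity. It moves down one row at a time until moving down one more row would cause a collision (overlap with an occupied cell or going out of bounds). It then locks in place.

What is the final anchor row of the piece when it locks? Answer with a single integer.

Spawn at (row=0, col=1). Try each row:
  row 0: fits
  row 1: fits
  row 2: fits
  row 3: blocked -> lock at row 2

Answer: 2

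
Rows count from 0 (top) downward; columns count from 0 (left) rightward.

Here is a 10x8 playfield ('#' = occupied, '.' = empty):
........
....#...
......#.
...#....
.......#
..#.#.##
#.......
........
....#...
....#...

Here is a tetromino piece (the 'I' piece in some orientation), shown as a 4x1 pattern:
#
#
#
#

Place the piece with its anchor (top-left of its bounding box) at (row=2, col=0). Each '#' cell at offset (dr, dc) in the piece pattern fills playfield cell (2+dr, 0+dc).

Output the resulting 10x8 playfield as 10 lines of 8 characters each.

Fill (2+0,0+0) = (2,0)
Fill (2+1,0+0) = (3,0)
Fill (2+2,0+0) = (4,0)
Fill (2+3,0+0) = (5,0)

Answer: ........
....#...
#.....#.
#..#....
#......#
#.#.#.##
#.......
........
....#...
....#...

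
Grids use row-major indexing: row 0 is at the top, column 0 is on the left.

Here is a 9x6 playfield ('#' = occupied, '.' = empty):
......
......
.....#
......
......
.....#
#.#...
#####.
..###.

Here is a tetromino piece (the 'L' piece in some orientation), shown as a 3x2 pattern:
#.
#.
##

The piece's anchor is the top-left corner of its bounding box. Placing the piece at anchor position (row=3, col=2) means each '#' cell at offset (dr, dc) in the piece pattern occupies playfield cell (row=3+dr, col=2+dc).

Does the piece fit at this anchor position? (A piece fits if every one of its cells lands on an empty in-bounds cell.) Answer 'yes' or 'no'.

Answer: yes

Derivation:
Check each piece cell at anchor (3, 2):
  offset (0,0) -> (3,2): empty -> OK
  offset (1,0) -> (4,2): empty -> OK
  offset (2,0) -> (5,2): empty -> OK
  offset (2,1) -> (5,3): empty -> OK
All cells valid: yes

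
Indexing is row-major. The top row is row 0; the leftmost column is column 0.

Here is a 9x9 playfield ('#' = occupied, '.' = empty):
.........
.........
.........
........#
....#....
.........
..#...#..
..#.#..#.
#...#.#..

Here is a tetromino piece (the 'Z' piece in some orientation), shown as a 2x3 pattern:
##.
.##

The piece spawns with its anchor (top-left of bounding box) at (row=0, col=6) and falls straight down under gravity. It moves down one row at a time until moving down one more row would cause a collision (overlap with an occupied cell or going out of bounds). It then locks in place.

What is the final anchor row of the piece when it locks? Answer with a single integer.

Answer: 1

Derivation:
Spawn at (row=0, col=6). Try each row:
  row 0: fits
  row 1: fits
  row 2: blocked -> lock at row 1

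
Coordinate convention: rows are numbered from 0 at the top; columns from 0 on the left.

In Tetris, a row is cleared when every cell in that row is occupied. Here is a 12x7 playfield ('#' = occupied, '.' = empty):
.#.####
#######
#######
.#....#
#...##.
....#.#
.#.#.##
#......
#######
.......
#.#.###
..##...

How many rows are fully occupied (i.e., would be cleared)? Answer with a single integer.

Check each row:
  row 0: 2 empty cells -> not full
  row 1: 0 empty cells -> FULL (clear)
  row 2: 0 empty cells -> FULL (clear)
  row 3: 5 empty cells -> not full
  row 4: 4 empty cells -> not full
  row 5: 5 empty cells -> not full
  row 6: 3 empty cells -> not full
  row 7: 6 empty cells -> not full
  row 8: 0 empty cells -> FULL (clear)
  row 9: 7 empty cells -> not full
  row 10: 2 empty cells -> not full
  row 11: 5 empty cells -> not full
Total rows cleared: 3

Answer: 3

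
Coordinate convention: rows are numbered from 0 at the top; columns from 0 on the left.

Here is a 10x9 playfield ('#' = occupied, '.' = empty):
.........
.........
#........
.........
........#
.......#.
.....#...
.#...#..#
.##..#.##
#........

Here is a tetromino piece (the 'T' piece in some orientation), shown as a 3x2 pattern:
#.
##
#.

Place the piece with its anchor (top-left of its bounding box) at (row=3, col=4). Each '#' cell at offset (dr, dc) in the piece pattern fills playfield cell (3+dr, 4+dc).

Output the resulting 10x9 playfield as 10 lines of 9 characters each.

Fill (3+0,4+0) = (3,4)
Fill (3+1,4+0) = (4,4)
Fill (3+1,4+1) = (4,5)
Fill (3+2,4+0) = (5,4)

Answer: .........
.........
#........
....#....
....##..#
....#..#.
.....#...
.#...#..#
.##..#.##
#........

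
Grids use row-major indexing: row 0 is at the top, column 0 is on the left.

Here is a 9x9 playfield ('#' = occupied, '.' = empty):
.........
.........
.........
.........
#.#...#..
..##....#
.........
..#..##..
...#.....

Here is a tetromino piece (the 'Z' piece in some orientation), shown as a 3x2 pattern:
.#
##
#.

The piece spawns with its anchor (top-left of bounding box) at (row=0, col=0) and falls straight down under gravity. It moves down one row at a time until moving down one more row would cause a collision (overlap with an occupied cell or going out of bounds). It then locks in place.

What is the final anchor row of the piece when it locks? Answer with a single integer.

Spawn at (row=0, col=0). Try each row:
  row 0: fits
  row 1: fits
  row 2: blocked -> lock at row 1

Answer: 1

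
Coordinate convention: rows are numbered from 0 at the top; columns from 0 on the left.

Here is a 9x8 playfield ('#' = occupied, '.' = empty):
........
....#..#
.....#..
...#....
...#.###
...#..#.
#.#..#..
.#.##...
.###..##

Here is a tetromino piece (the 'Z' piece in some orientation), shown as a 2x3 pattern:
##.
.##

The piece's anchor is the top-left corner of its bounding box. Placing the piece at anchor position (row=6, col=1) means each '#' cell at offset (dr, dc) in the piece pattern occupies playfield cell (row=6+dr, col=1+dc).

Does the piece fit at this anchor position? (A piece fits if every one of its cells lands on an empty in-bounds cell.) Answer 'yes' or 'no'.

Check each piece cell at anchor (6, 1):
  offset (0,0) -> (6,1): empty -> OK
  offset (0,1) -> (6,2): occupied ('#') -> FAIL
  offset (1,1) -> (7,2): empty -> OK
  offset (1,2) -> (7,3): occupied ('#') -> FAIL
All cells valid: no

Answer: no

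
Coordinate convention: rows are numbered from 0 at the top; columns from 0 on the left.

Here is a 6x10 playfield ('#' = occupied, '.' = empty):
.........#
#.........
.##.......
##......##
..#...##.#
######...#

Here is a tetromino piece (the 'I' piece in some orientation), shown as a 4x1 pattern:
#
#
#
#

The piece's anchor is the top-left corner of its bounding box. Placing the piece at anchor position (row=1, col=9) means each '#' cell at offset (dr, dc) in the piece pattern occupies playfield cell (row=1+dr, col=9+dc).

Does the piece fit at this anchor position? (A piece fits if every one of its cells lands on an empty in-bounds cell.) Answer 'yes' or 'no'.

Answer: no

Derivation:
Check each piece cell at anchor (1, 9):
  offset (0,0) -> (1,9): empty -> OK
  offset (1,0) -> (2,9): empty -> OK
  offset (2,0) -> (3,9): occupied ('#') -> FAIL
  offset (3,0) -> (4,9): occupied ('#') -> FAIL
All cells valid: no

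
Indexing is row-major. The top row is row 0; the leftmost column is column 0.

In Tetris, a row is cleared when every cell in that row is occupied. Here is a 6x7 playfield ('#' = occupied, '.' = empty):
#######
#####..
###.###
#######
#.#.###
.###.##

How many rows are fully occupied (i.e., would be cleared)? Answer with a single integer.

Answer: 2

Derivation:
Check each row:
  row 0: 0 empty cells -> FULL (clear)
  row 1: 2 empty cells -> not full
  row 2: 1 empty cell -> not full
  row 3: 0 empty cells -> FULL (clear)
  row 4: 2 empty cells -> not full
  row 5: 2 empty cells -> not full
Total rows cleared: 2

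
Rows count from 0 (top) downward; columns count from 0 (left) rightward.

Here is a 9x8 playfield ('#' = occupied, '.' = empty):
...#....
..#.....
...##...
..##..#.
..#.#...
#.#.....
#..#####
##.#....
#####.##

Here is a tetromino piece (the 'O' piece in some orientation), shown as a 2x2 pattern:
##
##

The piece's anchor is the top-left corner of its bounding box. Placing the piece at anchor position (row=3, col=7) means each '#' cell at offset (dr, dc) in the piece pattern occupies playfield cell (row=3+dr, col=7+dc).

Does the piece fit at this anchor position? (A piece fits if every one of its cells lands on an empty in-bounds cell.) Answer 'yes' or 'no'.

Answer: no

Derivation:
Check each piece cell at anchor (3, 7):
  offset (0,0) -> (3,7): empty -> OK
  offset (0,1) -> (3,8): out of bounds -> FAIL
  offset (1,0) -> (4,7): empty -> OK
  offset (1,1) -> (4,8): out of bounds -> FAIL
All cells valid: no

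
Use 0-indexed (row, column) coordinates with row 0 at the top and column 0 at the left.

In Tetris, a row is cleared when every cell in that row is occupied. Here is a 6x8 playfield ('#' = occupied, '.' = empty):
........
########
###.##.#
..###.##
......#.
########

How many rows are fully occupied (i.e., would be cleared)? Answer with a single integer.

Check each row:
  row 0: 8 empty cells -> not full
  row 1: 0 empty cells -> FULL (clear)
  row 2: 2 empty cells -> not full
  row 3: 3 empty cells -> not full
  row 4: 7 empty cells -> not full
  row 5: 0 empty cells -> FULL (clear)
Total rows cleared: 2

Answer: 2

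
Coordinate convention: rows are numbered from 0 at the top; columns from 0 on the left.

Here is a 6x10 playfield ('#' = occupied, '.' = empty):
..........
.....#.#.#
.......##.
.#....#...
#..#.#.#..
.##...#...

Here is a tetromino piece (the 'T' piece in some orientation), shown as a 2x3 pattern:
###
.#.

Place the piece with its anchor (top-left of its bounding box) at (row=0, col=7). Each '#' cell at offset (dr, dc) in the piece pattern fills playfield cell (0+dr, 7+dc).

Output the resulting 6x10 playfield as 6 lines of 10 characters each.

Answer: .......###
.....#.###
.......##.
.#....#...
#..#.#.#..
.##...#...

Derivation:
Fill (0+0,7+0) = (0,7)
Fill (0+0,7+1) = (0,8)
Fill (0+0,7+2) = (0,9)
Fill (0+1,7+1) = (1,8)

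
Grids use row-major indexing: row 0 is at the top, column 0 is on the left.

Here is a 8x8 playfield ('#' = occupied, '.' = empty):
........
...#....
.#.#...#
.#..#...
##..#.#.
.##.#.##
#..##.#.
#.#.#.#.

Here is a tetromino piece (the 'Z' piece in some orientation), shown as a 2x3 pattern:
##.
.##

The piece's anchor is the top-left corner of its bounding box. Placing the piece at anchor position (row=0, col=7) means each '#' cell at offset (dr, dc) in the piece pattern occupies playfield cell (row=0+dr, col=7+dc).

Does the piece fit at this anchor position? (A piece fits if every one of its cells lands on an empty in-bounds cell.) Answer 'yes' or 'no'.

Check each piece cell at anchor (0, 7):
  offset (0,0) -> (0,7): empty -> OK
  offset (0,1) -> (0,8): out of bounds -> FAIL
  offset (1,1) -> (1,8): out of bounds -> FAIL
  offset (1,2) -> (1,9): out of bounds -> FAIL
All cells valid: no

Answer: no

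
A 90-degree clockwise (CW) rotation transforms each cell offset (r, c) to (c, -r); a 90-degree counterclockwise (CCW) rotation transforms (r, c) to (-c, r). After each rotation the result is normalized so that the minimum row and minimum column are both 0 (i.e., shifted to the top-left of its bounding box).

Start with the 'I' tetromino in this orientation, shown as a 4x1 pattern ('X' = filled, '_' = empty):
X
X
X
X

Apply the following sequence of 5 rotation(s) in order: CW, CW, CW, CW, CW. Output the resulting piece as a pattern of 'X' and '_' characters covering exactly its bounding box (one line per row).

Answer: XXXX

Derivation:
Start:
X
X
X
X
After rotation 1 (CW):
XXXX
After rotation 2 (CW):
X
X
X
X
After rotation 3 (CW):
XXXX
After rotation 4 (CW):
X
X
X
X
After rotation 5 (CW):
XXXX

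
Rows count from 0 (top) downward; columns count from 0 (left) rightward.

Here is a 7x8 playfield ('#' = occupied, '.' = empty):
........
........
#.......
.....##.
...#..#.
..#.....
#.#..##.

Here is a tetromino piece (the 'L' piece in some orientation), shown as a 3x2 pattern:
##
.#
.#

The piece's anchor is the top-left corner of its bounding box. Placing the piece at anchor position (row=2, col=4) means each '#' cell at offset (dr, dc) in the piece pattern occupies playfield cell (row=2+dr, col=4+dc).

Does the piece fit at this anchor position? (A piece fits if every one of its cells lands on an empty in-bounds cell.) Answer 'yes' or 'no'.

Answer: no

Derivation:
Check each piece cell at anchor (2, 4):
  offset (0,0) -> (2,4): empty -> OK
  offset (0,1) -> (2,5): empty -> OK
  offset (1,1) -> (3,5): occupied ('#') -> FAIL
  offset (2,1) -> (4,5): empty -> OK
All cells valid: no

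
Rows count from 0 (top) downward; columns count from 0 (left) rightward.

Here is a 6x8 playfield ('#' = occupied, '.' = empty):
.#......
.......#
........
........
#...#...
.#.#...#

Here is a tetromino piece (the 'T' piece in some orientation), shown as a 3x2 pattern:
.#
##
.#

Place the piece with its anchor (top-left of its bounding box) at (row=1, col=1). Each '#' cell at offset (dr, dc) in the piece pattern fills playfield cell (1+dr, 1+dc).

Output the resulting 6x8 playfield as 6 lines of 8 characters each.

Answer: .#......
..#....#
.##.....
..#.....
#...#...
.#.#...#

Derivation:
Fill (1+0,1+1) = (1,2)
Fill (1+1,1+0) = (2,1)
Fill (1+1,1+1) = (2,2)
Fill (1+2,1+1) = (3,2)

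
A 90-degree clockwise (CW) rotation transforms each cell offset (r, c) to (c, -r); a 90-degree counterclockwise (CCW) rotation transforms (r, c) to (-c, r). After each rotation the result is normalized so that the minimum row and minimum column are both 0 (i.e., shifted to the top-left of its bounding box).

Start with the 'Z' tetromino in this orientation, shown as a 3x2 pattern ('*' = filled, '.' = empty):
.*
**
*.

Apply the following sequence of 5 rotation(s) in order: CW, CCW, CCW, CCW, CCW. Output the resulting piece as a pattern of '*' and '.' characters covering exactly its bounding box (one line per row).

Answer: **.
.**

Derivation:
Start:
.*
**
*.
After rotation 1 (CW):
**.
.**
After rotation 2 (CCW):
.*
**
*.
After rotation 3 (CCW):
**.
.**
After rotation 4 (CCW):
.*
**
*.
After rotation 5 (CCW):
**.
.**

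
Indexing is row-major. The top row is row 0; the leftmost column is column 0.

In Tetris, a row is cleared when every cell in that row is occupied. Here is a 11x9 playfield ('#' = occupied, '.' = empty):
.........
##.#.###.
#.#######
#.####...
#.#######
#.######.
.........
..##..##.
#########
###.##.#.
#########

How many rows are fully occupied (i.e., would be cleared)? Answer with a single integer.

Check each row:
  row 0: 9 empty cells -> not full
  row 1: 3 empty cells -> not full
  row 2: 1 empty cell -> not full
  row 3: 4 empty cells -> not full
  row 4: 1 empty cell -> not full
  row 5: 2 empty cells -> not full
  row 6: 9 empty cells -> not full
  row 7: 5 empty cells -> not full
  row 8: 0 empty cells -> FULL (clear)
  row 9: 3 empty cells -> not full
  row 10: 0 empty cells -> FULL (clear)
Total rows cleared: 2

Answer: 2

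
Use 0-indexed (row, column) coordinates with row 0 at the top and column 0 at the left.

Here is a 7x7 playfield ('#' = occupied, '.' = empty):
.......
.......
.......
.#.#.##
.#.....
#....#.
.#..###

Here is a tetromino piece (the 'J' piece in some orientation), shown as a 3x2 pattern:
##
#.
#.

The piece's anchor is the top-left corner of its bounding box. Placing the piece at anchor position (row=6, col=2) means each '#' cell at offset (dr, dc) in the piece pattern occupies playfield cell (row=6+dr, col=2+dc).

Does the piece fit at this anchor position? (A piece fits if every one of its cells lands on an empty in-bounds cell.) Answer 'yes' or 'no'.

Check each piece cell at anchor (6, 2):
  offset (0,0) -> (6,2): empty -> OK
  offset (0,1) -> (6,3): empty -> OK
  offset (1,0) -> (7,2): out of bounds -> FAIL
  offset (2,0) -> (8,2): out of bounds -> FAIL
All cells valid: no

Answer: no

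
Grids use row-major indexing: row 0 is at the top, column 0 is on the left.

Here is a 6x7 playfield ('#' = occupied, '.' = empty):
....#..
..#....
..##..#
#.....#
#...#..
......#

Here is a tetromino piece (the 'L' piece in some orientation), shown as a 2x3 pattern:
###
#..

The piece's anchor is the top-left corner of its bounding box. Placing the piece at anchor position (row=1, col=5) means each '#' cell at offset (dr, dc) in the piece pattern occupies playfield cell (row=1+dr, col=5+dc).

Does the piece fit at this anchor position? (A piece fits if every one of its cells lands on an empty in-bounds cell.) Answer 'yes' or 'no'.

Answer: no

Derivation:
Check each piece cell at anchor (1, 5):
  offset (0,0) -> (1,5): empty -> OK
  offset (0,1) -> (1,6): empty -> OK
  offset (0,2) -> (1,7): out of bounds -> FAIL
  offset (1,0) -> (2,5): empty -> OK
All cells valid: no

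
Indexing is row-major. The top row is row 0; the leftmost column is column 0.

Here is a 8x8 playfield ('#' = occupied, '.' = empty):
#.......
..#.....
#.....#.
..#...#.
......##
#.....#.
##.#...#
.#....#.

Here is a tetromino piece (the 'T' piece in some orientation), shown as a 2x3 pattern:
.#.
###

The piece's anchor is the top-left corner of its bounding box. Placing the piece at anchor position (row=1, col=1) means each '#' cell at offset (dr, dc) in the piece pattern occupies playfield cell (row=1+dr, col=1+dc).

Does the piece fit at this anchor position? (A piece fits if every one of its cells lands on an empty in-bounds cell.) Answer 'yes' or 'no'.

Answer: no

Derivation:
Check each piece cell at anchor (1, 1):
  offset (0,1) -> (1,2): occupied ('#') -> FAIL
  offset (1,0) -> (2,1): empty -> OK
  offset (1,1) -> (2,2): empty -> OK
  offset (1,2) -> (2,3): empty -> OK
All cells valid: no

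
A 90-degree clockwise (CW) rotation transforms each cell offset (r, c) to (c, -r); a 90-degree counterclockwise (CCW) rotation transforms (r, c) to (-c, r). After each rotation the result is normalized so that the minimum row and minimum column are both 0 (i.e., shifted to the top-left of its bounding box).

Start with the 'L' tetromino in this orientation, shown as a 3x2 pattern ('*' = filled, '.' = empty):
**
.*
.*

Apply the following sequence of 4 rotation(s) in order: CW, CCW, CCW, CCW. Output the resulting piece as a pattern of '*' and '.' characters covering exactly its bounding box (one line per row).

Start:
**
.*
.*
After rotation 1 (CW):
..*
***
After rotation 2 (CCW):
**
.*
.*
After rotation 3 (CCW):
***
*..
After rotation 4 (CCW):
*.
*.
**

Answer: *.
*.
**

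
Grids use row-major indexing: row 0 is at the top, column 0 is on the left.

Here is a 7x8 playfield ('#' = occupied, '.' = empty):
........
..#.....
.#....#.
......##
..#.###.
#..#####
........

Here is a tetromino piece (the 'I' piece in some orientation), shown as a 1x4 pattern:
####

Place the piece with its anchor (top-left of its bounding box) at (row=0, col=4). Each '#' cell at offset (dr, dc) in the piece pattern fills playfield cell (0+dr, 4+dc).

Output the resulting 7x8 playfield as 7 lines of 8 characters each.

Fill (0+0,4+0) = (0,4)
Fill (0+0,4+1) = (0,5)
Fill (0+0,4+2) = (0,6)
Fill (0+0,4+3) = (0,7)

Answer: ....####
..#.....
.#....#.
......##
..#.###.
#..#####
........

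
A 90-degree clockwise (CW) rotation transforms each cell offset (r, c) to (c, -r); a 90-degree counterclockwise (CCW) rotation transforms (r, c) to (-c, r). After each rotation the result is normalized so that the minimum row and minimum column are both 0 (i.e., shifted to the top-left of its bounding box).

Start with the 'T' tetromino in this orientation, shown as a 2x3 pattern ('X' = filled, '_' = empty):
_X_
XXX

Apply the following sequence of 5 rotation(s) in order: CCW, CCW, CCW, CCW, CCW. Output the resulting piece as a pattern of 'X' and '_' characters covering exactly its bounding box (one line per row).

Start:
_X_
XXX
After rotation 1 (CCW):
_X
XX
_X
After rotation 2 (CCW):
XXX
_X_
After rotation 3 (CCW):
X_
XX
X_
After rotation 4 (CCW):
_X_
XXX
After rotation 5 (CCW):
_X
XX
_X

Answer: _X
XX
_X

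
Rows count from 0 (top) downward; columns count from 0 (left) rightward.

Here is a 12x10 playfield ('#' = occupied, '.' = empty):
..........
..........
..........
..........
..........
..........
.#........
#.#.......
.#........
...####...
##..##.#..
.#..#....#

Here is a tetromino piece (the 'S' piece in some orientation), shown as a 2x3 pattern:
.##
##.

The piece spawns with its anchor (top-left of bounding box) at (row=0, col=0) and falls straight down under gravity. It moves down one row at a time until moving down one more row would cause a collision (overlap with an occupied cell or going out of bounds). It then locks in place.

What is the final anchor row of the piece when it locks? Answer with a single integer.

Spawn at (row=0, col=0). Try each row:
  row 0: fits
  row 1: fits
  row 2: fits
  row 3: fits
  row 4: fits
  row 5: blocked -> lock at row 4

Answer: 4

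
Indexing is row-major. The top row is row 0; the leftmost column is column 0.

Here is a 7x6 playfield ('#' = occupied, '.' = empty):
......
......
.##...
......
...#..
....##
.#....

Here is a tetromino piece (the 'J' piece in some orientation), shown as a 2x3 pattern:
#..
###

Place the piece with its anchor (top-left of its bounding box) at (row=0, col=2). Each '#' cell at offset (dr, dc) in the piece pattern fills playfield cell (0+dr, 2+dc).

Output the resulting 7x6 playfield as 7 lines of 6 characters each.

Answer: ..#...
..###.
.##...
......
...#..
....##
.#....

Derivation:
Fill (0+0,2+0) = (0,2)
Fill (0+1,2+0) = (1,2)
Fill (0+1,2+1) = (1,3)
Fill (0+1,2+2) = (1,4)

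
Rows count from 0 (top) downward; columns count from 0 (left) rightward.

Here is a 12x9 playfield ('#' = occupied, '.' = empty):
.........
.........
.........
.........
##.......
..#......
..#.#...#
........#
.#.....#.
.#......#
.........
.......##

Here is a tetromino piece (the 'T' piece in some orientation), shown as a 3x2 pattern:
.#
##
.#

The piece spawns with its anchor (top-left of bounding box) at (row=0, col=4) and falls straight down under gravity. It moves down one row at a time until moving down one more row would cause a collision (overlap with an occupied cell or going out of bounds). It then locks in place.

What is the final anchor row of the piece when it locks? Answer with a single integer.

Answer: 4

Derivation:
Spawn at (row=0, col=4). Try each row:
  row 0: fits
  row 1: fits
  row 2: fits
  row 3: fits
  row 4: fits
  row 5: blocked -> lock at row 4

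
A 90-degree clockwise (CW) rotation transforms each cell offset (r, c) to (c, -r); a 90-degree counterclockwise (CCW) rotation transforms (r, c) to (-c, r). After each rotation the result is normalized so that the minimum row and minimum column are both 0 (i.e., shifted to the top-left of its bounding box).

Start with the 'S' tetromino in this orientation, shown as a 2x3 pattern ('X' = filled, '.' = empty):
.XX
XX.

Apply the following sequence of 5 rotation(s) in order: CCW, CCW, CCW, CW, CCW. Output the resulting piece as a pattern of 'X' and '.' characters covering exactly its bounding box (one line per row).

Start:
.XX
XX.
After rotation 1 (CCW):
X.
XX
.X
After rotation 2 (CCW):
.XX
XX.
After rotation 3 (CCW):
X.
XX
.X
After rotation 4 (CW):
.XX
XX.
After rotation 5 (CCW):
X.
XX
.X

Answer: X.
XX
.X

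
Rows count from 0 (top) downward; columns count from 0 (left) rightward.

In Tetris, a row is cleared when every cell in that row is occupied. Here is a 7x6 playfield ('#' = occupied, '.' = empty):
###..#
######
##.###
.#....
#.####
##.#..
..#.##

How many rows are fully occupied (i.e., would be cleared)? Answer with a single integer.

Answer: 1

Derivation:
Check each row:
  row 0: 2 empty cells -> not full
  row 1: 0 empty cells -> FULL (clear)
  row 2: 1 empty cell -> not full
  row 3: 5 empty cells -> not full
  row 4: 1 empty cell -> not full
  row 5: 3 empty cells -> not full
  row 6: 3 empty cells -> not full
Total rows cleared: 1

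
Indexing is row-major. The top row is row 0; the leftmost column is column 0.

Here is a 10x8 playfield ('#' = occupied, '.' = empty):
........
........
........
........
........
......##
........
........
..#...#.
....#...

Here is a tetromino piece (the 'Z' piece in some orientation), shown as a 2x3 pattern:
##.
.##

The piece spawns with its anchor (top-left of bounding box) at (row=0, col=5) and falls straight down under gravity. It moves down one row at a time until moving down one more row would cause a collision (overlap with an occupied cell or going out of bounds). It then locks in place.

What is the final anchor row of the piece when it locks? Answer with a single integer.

Answer: 3

Derivation:
Spawn at (row=0, col=5). Try each row:
  row 0: fits
  row 1: fits
  row 2: fits
  row 3: fits
  row 4: blocked -> lock at row 3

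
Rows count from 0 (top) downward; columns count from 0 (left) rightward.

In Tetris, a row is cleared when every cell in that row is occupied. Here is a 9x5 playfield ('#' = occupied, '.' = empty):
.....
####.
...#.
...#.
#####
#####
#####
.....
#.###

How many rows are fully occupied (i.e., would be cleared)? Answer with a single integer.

Check each row:
  row 0: 5 empty cells -> not full
  row 1: 1 empty cell -> not full
  row 2: 4 empty cells -> not full
  row 3: 4 empty cells -> not full
  row 4: 0 empty cells -> FULL (clear)
  row 5: 0 empty cells -> FULL (clear)
  row 6: 0 empty cells -> FULL (clear)
  row 7: 5 empty cells -> not full
  row 8: 1 empty cell -> not full
Total rows cleared: 3

Answer: 3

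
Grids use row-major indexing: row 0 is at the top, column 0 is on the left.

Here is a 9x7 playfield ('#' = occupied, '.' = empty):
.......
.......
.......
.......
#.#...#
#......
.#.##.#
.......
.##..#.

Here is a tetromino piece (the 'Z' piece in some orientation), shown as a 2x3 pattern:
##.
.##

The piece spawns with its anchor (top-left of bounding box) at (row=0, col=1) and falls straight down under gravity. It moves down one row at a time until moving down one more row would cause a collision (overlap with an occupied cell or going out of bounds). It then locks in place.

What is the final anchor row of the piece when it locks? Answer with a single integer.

Answer: 2

Derivation:
Spawn at (row=0, col=1). Try each row:
  row 0: fits
  row 1: fits
  row 2: fits
  row 3: blocked -> lock at row 2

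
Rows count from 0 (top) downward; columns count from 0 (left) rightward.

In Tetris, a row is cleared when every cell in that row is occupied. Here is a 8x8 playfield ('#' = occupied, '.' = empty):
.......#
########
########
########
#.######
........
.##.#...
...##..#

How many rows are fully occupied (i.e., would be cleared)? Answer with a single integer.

Answer: 3

Derivation:
Check each row:
  row 0: 7 empty cells -> not full
  row 1: 0 empty cells -> FULL (clear)
  row 2: 0 empty cells -> FULL (clear)
  row 3: 0 empty cells -> FULL (clear)
  row 4: 1 empty cell -> not full
  row 5: 8 empty cells -> not full
  row 6: 5 empty cells -> not full
  row 7: 5 empty cells -> not full
Total rows cleared: 3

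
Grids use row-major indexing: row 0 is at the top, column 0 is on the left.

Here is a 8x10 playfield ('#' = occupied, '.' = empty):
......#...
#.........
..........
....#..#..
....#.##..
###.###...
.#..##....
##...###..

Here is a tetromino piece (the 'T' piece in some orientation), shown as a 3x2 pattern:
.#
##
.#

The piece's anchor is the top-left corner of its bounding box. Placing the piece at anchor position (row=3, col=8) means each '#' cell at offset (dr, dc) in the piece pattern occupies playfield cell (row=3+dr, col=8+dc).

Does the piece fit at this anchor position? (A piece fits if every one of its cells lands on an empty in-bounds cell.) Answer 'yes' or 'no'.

Answer: yes

Derivation:
Check each piece cell at anchor (3, 8):
  offset (0,1) -> (3,9): empty -> OK
  offset (1,0) -> (4,8): empty -> OK
  offset (1,1) -> (4,9): empty -> OK
  offset (2,1) -> (5,9): empty -> OK
All cells valid: yes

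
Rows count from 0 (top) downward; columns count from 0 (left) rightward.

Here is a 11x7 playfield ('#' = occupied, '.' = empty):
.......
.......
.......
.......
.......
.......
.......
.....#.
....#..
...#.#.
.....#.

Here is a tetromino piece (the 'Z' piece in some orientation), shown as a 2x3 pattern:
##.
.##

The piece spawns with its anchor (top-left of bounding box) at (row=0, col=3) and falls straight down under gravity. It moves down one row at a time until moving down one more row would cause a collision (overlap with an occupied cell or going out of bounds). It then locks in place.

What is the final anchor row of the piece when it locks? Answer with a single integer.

Spawn at (row=0, col=3). Try each row:
  row 0: fits
  row 1: fits
  row 2: fits
  row 3: fits
  row 4: fits
  row 5: fits
  row 6: blocked -> lock at row 5

Answer: 5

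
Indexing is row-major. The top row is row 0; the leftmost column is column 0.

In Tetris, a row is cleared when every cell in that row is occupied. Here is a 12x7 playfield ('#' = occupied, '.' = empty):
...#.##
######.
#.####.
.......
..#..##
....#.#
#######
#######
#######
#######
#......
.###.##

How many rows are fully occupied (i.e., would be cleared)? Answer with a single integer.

Answer: 4

Derivation:
Check each row:
  row 0: 4 empty cells -> not full
  row 1: 1 empty cell -> not full
  row 2: 2 empty cells -> not full
  row 3: 7 empty cells -> not full
  row 4: 4 empty cells -> not full
  row 5: 5 empty cells -> not full
  row 6: 0 empty cells -> FULL (clear)
  row 7: 0 empty cells -> FULL (clear)
  row 8: 0 empty cells -> FULL (clear)
  row 9: 0 empty cells -> FULL (clear)
  row 10: 6 empty cells -> not full
  row 11: 2 empty cells -> not full
Total rows cleared: 4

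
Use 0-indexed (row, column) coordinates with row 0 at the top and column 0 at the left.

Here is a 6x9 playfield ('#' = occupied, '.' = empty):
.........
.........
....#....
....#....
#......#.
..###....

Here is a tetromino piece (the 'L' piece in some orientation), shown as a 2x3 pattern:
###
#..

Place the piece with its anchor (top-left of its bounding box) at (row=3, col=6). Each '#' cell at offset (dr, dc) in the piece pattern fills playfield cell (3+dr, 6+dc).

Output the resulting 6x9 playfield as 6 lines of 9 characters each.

Fill (3+0,6+0) = (3,6)
Fill (3+0,6+1) = (3,7)
Fill (3+0,6+2) = (3,8)
Fill (3+1,6+0) = (4,6)

Answer: .........
.........
....#....
....#.###
#.....##.
..###....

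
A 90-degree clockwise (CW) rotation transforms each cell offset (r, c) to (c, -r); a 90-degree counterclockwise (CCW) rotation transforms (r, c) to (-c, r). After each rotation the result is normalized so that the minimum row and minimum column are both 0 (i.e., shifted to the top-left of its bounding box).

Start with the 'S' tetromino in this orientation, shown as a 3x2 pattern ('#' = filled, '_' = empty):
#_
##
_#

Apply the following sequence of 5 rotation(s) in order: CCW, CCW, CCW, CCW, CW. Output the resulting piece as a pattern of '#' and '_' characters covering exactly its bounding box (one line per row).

Answer: _##
##_

Derivation:
Start:
#_
##
_#
After rotation 1 (CCW):
_##
##_
After rotation 2 (CCW):
#_
##
_#
After rotation 3 (CCW):
_##
##_
After rotation 4 (CCW):
#_
##
_#
After rotation 5 (CW):
_##
##_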